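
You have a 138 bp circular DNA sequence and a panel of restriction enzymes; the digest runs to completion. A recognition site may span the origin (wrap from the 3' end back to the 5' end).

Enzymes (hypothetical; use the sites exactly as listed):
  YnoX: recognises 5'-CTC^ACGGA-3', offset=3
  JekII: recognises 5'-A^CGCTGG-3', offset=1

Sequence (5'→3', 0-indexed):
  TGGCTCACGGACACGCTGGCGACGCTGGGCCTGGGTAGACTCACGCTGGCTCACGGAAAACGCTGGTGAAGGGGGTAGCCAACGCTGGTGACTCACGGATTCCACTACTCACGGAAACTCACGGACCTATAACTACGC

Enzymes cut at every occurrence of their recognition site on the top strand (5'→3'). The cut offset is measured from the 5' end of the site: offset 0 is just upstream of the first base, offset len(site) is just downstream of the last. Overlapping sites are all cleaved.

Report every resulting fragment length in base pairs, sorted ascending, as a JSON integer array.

[7,8,9,9,9,10,12,15,16,21,22]

Per-enzyme occurrences:
  YnoX CTCACGGA/3: at [3, 49, 91, 107, 117] ⇒ [6, 52, 94, 110, 120]
  JekII ACGCTGG/1: at [12, 21, 42, 59, 81, 134] ⇒ [13, 22, 43, 60, 82, 135]

All cut coordinates (distinct, sorted): [6, 13, 22, 43, 52, 60, 82, 94, 110, 120, 135]

Fragment lengths:
  6→13: 7 bp
  13→22: 9 bp
  22→43: 21 bp
  43→52: 9 bp
  52→60: 8 bp
  60→82: 22 bp
  82→94: 12 bp
  94→110: 16 bp
  110→120: 10 bp
  120→135: 15 bp
  135→6 (wrap): 138-135+6 = 9 bp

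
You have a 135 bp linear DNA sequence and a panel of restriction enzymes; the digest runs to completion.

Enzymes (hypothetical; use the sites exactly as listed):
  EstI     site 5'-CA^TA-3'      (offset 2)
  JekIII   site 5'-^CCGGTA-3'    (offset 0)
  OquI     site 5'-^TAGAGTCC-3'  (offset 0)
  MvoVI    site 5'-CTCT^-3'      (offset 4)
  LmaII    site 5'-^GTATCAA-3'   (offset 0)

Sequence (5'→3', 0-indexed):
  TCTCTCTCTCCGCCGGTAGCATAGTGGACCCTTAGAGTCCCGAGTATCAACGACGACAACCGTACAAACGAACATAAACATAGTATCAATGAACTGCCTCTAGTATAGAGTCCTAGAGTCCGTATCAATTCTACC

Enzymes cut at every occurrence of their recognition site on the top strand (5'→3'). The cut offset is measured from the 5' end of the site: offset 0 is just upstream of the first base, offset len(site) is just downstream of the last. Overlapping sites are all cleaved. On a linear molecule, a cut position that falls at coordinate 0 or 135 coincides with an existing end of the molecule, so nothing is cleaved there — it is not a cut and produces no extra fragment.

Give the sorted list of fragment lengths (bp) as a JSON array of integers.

Per-enzyme occurrences:
  EstI (CATA, off=2): starts [19, 72, 78] → cuts [21, 74, 80]
  JekIII (CCGGTA, off=0): starts [12] → cuts [12]
  OquI (TAGAGTCC, off=0): starts [32, 105, 113] → cuts [32, 105, 113]
  MvoVI (CTCT, off=4): starts [1, 3, 5, 97] → cuts [5, 7, 9, 101]
  LmaII (GTATCAA, off=0): starts [43, 82, 121] → cuts [43, 82, 121]

All cut coordinates (distinct, sorted): [5, 7, 9, 12, 21, 32, 43, 74, 80, 82, 101, 105, 113, 121]

Fragment lengths:
  [0,5): 5 bp
  [5,7): 2 bp
  [7,9): 2 bp
  [9,12): 3 bp
  [12,21): 9 bp
  [21,32): 11 bp
  [32,43): 11 bp
  [43,74): 31 bp
  [74,80): 6 bp
  [80,82): 2 bp
  [82,101): 19 bp
  [101,105): 4 bp
  [105,113): 8 bp
  [113,121): 8 bp
  [121,135): 14 bp

[2,2,2,3,4,5,6,8,8,9,11,11,14,19,31]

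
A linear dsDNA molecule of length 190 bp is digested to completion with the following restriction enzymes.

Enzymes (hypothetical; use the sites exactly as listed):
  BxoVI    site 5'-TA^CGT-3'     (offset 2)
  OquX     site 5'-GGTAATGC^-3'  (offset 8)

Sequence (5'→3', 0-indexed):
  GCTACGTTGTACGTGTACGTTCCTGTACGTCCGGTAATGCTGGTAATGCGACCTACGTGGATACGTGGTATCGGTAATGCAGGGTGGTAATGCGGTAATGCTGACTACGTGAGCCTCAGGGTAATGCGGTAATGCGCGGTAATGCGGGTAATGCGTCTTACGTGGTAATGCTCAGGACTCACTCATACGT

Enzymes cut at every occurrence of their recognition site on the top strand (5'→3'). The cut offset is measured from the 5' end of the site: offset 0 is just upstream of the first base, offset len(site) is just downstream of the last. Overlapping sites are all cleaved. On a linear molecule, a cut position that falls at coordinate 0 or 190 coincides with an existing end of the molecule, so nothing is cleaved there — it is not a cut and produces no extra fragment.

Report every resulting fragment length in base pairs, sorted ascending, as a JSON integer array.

[3,4,6,6,6,6,7,8,8,8,9,9,10,10,11,13,13,16,17,20]

Site scan:
  BxoVI TACGT/2: at [2, 9, 15, 25, 53, 61, 105, 158, 185] ⇒ [4, 11, 17, 27, 55, 63, 107, 160, 187]
  OquX GGTAATGC/8: at [32, 41, 72, 85, 93, 119, 127, 137, 146, 163] ⇒ [40, 49, 80, 93, 101, 127, 135, 145, 154, 171]

Pooled cuts: [4, 11, 17, 27, 40, 49, 55, 63, 80, 93, 101, 107, 127, 135, 145, 154, 160, 171, 187]

Fragment lengths:
  [0,4): 4 bp
  [4,11): 7 bp
  [11,17): 6 bp
  [17,27): 10 bp
  [27,40): 13 bp
  [40,49): 9 bp
  [49,55): 6 bp
  [55,63): 8 bp
  [63,80): 17 bp
  [80,93): 13 bp
  [93,101): 8 bp
  [101,107): 6 bp
  [107,127): 20 bp
  [127,135): 8 bp
  [135,145): 10 bp
  [145,154): 9 bp
  [154,160): 6 bp
  [160,171): 11 bp
  [171,187): 16 bp
  [187,190): 3 bp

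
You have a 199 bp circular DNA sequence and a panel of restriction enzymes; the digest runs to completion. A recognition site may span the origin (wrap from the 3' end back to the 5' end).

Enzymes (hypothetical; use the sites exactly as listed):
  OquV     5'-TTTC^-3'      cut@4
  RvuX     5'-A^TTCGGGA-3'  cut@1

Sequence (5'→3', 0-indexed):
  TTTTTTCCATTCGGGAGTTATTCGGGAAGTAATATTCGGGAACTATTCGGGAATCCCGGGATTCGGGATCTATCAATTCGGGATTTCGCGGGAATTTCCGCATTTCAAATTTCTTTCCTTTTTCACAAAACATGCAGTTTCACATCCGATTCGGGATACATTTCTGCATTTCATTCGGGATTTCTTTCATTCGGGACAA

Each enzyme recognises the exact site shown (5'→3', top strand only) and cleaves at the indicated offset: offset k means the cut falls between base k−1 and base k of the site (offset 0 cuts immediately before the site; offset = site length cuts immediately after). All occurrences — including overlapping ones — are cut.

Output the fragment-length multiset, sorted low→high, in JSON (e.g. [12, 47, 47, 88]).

Site scan:
  OquV TTTC/4: at [3, 83, 94, 102, 109, 113, 120, 137, 160, 168, 180, 184] ⇒ [7, 87, 98, 106, 113, 117, 124, 141, 164, 172, 184, 188]
  RvuX ATTCGGGA/1: at [8, 19, 33, 44, 60, 75, 148, 172, 188] ⇒ [9, 20, 34, 45, 61, 76, 149, 173, 189]

Pooled cuts: [7, 9, 20, 34, 45, 61, 76, 87, 98, 106, 113, 117, 124, 141, 149, 164, 172, 173, 184, 188, 189]

Fragment lengths:
  7→9: 2 bp
  9→20: 11 bp
  20→34: 14 bp
  34→45: 11 bp
  45→61: 16 bp
  61→76: 15 bp
  76→87: 11 bp
  87→98: 11 bp
  98→106: 8 bp
  106→113: 7 bp
  113→117: 4 bp
  117→124: 7 bp
  124→141: 17 bp
  141→149: 8 bp
  149→164: 15 bp
  164→172: 8 bp
  172→173: 1 bp
  173→184: 11 bp
  184→188: 4 bp
  188→189: 1 bp
  189→7 (wrap): 199-189+7 = 17 bp

[1,1,2,4,4,7,7,8,8,8,11,11,11,11,11,14,15,15,16,17,17]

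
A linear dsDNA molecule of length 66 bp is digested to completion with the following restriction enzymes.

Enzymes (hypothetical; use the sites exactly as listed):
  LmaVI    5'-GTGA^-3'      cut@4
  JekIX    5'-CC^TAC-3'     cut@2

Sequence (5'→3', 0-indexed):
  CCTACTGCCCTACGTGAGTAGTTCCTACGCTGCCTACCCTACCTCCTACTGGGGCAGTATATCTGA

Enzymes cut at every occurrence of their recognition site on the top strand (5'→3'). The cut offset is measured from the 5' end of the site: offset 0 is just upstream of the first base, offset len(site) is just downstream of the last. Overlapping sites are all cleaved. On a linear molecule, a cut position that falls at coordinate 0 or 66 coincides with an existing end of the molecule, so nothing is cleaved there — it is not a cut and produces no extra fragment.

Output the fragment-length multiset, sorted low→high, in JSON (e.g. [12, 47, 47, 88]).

[2,5,7,7,8,8,9,20]

Site scan:
  LmaVI GTGA/4: at [13] ⇒ [17]
  JekIX CCTAC/2: at [0, 8, 23, 32, 37, 44] ⇒ [2, 10, 25, 34, 39, 46]

Pooled cuts: [2, 10, 17, 25, 34, 39, 46]

Fragment lengths:
  [0,2): 2 bp
  [2,10): 8 bp
  [10,17): 7 bp
  [17,25): 8 bp
  [25,34): 9 bp
  [34,39): 5 bp
  [39,46): 7 bp
  [46,66): 20 bp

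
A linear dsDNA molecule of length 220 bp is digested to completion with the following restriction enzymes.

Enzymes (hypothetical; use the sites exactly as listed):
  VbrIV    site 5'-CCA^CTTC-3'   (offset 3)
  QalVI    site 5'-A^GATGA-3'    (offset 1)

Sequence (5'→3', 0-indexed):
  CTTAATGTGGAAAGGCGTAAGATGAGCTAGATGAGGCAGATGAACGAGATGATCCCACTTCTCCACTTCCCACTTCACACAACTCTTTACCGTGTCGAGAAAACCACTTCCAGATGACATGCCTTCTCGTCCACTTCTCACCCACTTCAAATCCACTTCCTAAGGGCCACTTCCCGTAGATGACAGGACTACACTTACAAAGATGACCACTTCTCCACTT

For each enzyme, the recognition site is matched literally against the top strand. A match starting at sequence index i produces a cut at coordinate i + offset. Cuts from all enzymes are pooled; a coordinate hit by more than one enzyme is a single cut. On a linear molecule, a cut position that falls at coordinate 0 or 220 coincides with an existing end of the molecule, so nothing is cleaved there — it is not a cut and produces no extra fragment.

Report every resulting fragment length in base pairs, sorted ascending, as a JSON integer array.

[6,7,8,8,9,9,9,9,10,11,11,11,14,20,21,23,34]

Per-enzyme occurrences:
  VbrIV CCACTTC/3: at [54, 62, 69, 103, 130, 141, 152, 166, 206] ⇒ [57, 65, 72, 106, 133, 144, 155, 169, 209]
  QalVI AGATGA/1: at [19, 28, 37, 46, 111, 177, 200] ⇒ [20, 29, 38, 47, 112, 178, 201]

All cut coordinates (distinct, sorted): [20, 29, 38, 47, 57, 65, 72, 106, 112, 133, 144, 155, 169, 178, 201, 209]

Fragments:
  [0,20): 20 bp
  [20,29): 9 bp
  [29,38): 9 bp
  [38,47): 9 bp
  [47,57): 10 bp
  [57,65): 8 bp
  [65,72): 7 bp
  [72,106): 34 bp
  [106,112): 6 bp
  [112,133): 21 bp
  [133,144): 11 bp
  [144,155): 11 bp
  [155,169): 14 bp
  [169,178): 9 bp
  [178,201): 23 bp
  [201,209): 8 bp
  [209,220): 11 bp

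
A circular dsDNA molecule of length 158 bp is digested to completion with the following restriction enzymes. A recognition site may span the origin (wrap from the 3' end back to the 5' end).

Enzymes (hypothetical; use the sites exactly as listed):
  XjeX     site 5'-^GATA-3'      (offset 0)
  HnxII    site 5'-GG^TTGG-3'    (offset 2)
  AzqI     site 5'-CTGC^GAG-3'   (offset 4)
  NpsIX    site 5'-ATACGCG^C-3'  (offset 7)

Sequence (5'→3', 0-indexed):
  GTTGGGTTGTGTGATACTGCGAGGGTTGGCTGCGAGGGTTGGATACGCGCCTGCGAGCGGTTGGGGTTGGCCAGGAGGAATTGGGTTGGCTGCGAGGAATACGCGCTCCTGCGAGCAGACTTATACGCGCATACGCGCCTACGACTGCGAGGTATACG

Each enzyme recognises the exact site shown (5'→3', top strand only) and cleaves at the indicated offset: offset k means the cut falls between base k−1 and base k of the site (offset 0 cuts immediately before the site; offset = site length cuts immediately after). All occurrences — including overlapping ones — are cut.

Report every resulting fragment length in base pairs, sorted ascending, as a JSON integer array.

Per-enzyme occurrences:
  XjeX GATA/0: at [12, 41] ⇒ [12, 41]
  HnxII GGTTGG/2: at [23, 36, 58, 64, 83, 157] ⇒ [1, 25, 38, 60, 66, 85]
  AzqI CTGCGAG/4: at [16, 29, 50, 89, 108, 144] ⇒ [20, 33, 54, 93, 112, 148]
  NpsIX ATACGCGC/7: at [42, 98, 122, 130] ⇒ [49, 105, 129, 137]

All cut coordinates (distinct, sorted): [1, 12, 20, 25, 33, 38, 41, 49, 54, 60, 66, 85, 93, 105, 112, 129, 137, 148]

Fragments:
  1→12: 11 bp
  12→20: 8 bp
  20→25: 5 bp
  25→33: 8 bp
  33→38: 5 bp
  38→41: 3 bp
  41→49: 8 bp
  49→54: 5 bp
  54→60: 6 bp
  60→66: 6 bp
  66→85: 19 bp
  85→93: 8 bp
  93→105: 12 bp
  105→112: 7 bp
  112→129: 17 bp
  129→137: 8 bp
  137→148: 11 bp
  148→1 (wrap): 158-148+1 = 11 bp

[3,5,5,5,6,6,7,8,8,8,8,8,11,11,11,12,17,19]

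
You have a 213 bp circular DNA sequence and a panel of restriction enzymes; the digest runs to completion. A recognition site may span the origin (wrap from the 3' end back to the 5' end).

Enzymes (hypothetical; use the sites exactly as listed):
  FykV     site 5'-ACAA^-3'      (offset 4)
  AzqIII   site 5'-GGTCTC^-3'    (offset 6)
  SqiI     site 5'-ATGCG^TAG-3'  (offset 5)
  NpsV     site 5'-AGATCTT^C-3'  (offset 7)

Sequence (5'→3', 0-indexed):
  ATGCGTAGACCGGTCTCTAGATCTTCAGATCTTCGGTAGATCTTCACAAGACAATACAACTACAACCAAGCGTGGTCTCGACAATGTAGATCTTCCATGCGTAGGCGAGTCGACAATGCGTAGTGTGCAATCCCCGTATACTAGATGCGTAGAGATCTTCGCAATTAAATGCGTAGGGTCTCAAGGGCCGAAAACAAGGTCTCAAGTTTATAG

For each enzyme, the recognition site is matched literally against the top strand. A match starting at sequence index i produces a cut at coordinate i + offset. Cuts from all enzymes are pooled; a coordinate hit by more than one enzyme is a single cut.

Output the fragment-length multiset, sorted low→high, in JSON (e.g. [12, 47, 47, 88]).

Scan for sites:
  FykV ACAA/4: at [45, 50, 55, 61, 80, 112, 193] ⇒ [49, 54, 59, 65, 84, 116, 197]
  AzqIII GGTCTC/6: at [11, 73, 176, 197] ⇒ [17, 79, 182, 203]
  SqiI ATGCGTAG/5: at [0, 96, 115, 144, 168] ⇒ [5, 101, 120, 149, 173]
  NpsV AGATCTTC/7: at [18, 26, 37, 87, 152] ⇒ [25, 33, 44, 94, 159]

All cut coordinates (distinct, sorted): [5, 17, 25, 33, 44, 49, 54, 59, 65, 79, 84, 94, 101, 116, 120, 149, 159, 173, 182, 197, 203]

Fragment lengths:
  5→17: 12 bp
  17→25: 8 bp
  25→33: 8 bp
  33→44: 11 bp
  44→49: 5 bp
  49→54: 5 bp
  54→59: 5 bp
  59→65: 6 bp
  65→79: 14 bp
  79→84: 5 bp
  84→94: 10 bp
  94→101: 7 bp
  101→116: 15 bp
  116→120: 4 bp
  120→149: 29 bp
  149→159: 10 bp
  159→173: 14 bp
  173→182: 9 bp
  182→197: 15 bp
  197→203: 6 bp
  203→5 (wrap): 213-203+5 = 15 bp

[4,5,5,5,5,6,6,7,8,8,9,10,10,11,12,14,14,15,15,15,29]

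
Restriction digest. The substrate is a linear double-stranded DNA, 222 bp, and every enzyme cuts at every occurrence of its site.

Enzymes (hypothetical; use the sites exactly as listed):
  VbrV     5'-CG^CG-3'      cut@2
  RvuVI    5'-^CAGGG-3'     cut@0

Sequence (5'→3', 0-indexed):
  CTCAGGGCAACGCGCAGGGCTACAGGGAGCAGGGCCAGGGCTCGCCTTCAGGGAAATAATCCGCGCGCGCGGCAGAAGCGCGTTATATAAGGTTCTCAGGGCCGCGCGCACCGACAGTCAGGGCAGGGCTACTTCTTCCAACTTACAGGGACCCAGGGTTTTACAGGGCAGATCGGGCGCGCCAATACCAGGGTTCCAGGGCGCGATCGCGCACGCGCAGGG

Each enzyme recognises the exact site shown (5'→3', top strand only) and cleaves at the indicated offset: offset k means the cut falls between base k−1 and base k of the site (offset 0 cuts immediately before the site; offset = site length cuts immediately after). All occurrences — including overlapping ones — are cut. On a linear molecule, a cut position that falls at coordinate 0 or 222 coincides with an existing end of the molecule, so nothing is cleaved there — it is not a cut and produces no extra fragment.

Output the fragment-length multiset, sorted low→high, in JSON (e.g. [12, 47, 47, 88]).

[2,2,2,2,2,2,2,5,5,6,6,6,7,7,8,8,8,8,9,10,10,11,12,13,15,16,16,22]

Site scan:
  VbrV (CGCG, off=2): starts [10, 61, 63, 65, 67, 78, 102, 104, 177, 201, 207, 213] → cuts [12, 63, 65, 67, 69, 80, 104, 106, 179, 203, 209, 215]
  RvuVI (CAGGG, off=0): starts [2, 14, 22, 29, 35, 48, 96, 118, 123, 145, 153, 163, 188, 196, 217] → cuts [2, 14, 22, 29, 35, 48, 96, 118, 123, 145, 153, 163, 188, 196, 217]

All cut coordinates (distinct, sorted): [2, 12, 14, 22, 29, 35, 48, 63, 65, 67, 69, 80, 96, 104, 106, 118, 123, 145, 153, 163, 179, 188, 196, 203, 209, 215, 217]

Fragment lengths:
  [0,2): 2 bp
  [2,12): 10 bp
  [12,14): 2 bp
  [14,22): 8 bp
  [22,29): 7 bp
  [29,35): 6 bp
  [35,48): 13 bp
  [48,63): 15 bp
  [63,65): 2 bp
  [65,67): 2 bp
  [67,69): 2 bp
  [69,80): 11 bp
  [80,96): 16 bp
  [96,104): 8 bp
  [104,106): 2 bp
  [106,118): 12 bp
  [118,123): 5 bp
  [123,145): 22 bp
  [145,153): 8 bp
  [153,163): 10 bp
  [163,179): 16 bp
  [179,188): 9 bp
  [188,196): 8 bp
  [196,203): 7 bp
  [203,209): 6 bp
  [209,215): 6 bp
  [215,217): 2 bp
  [217,222): 5 bp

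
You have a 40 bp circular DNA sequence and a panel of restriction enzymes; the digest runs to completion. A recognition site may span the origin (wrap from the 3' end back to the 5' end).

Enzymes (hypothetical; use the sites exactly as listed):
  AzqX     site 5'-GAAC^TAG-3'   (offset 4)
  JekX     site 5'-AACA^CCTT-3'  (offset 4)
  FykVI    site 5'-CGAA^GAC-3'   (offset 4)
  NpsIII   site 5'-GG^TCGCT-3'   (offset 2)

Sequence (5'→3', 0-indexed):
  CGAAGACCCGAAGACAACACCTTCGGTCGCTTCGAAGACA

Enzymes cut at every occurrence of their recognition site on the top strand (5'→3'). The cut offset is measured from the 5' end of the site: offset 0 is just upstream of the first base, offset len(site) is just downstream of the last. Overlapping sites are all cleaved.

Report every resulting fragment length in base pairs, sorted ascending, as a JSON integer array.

[7,7,8,8,10]

Scan for sites:
  AzqX (GAACTAG, off=4): no sites
  JekX AACACCTT/4: at [15] ⇒ [19]
  FykVI CGAAGAC/4: at [0, 8, 32] ⇒ [4, 12, 36]
  NpsIII GGTCGCT/2: at [24] ⇒ [26]

Pooled cuts: [4, 12, 19, 26, 36]

Fragment lengths:
  4→12: 8 bp
  12→19: 7 bp
  19→26: 7 bp
  26→36: 10 bp
  36→4 (wrap): 40-36+4 = 8 bp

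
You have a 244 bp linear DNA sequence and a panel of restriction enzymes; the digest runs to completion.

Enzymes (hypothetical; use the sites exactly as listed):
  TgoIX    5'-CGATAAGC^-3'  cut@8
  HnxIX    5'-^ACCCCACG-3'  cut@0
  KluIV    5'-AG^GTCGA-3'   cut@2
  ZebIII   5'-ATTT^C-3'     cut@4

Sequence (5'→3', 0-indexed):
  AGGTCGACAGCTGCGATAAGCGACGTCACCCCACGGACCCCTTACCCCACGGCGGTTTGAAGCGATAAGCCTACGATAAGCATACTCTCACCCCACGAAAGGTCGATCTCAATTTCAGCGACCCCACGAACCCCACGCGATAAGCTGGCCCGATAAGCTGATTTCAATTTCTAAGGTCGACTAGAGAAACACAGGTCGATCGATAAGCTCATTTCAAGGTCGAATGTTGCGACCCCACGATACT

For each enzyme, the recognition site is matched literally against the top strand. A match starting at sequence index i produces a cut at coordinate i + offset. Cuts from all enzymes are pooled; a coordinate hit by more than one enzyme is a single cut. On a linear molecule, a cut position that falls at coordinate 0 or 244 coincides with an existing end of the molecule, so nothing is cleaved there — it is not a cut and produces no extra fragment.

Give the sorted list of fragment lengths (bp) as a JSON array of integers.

Per-enzyme occurrences:
  TgoIX (CGATAAGC, off=8): starts [13, 62, 73, 137, 150, 200] → cuts [21, 70, 81, 145, 158, 208]
  HnxIX (ACCCCACG, off=0): starts [27, 43, 89, 120, 129, 231] → cuts [27, 43, 89, 120, 129, 231]
  KluIV (AGGTCGA, off=2): starts [0, 99, 173, 192, 216] → cuts [2, 101, 175, 194, 218]
  ZebIII (ATTTC, off=4): starts [111, 160, 166, 210] → cuts [115, 164, 170, 214]

Pooled cuts: [2, 21, 27, 43, 70, 81, 89, 101, 115, 120, 129, 145, 158, 164, 170, 175, 194, 208, 214, 218, 231]

Fragment lengths:
  [0,2): 2 bp
  [2,21): 19 bp
  [21,27): 6 bp
  [27,43): 16 bp
  [43,70): 27 bp
  [70,81): 11 bp
  [81,89): 8 bp
  [89,101): 12 bp
  [101,115): 14 bp
  [115,120): 5 bp
  [120,129): 9 bp
  [129,145): 16 bp
  [145,158): 13 bp
  [158,164): 6 bp
  [164,170): 6 bp
  [170,175): 5 bp
  [175,194): 19 bp
  [194,208): 14 bp
  [208,214): 6 bp
  [214,218): 4 bp
  [218,231): 13 bp
  [231,244): 13 bp

[2,4,5,5,6,6,6,6,8,9,11,12,13,13,13,14,14,16,16,19,19,27]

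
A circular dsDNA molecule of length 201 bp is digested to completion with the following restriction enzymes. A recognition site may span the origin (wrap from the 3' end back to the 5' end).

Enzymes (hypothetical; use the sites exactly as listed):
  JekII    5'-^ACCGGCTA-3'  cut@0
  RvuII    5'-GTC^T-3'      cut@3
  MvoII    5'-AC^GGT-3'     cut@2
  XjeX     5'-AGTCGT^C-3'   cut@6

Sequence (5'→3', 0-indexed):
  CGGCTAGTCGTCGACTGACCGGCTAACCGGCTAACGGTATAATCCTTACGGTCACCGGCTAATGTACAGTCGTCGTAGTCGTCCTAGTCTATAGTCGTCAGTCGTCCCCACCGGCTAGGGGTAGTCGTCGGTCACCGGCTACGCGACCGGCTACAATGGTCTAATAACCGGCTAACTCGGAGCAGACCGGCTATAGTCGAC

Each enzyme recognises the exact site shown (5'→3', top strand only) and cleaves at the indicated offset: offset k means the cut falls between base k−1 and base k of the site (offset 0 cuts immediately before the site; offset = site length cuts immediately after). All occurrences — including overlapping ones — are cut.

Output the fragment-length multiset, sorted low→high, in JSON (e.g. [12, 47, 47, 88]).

[4,4,5,5,6,7,7,8,9,9,10,12,13,14,14,16,19,19,20]

Scan for sites:
  JekII ACCGGCTA/0: at [17, 25, 53, 109, 133, 145, 166, 185, 199] ⇒ [17, 25, 53, 109, 133, 145, 166, 185, 199]
  RvuII GTCT/3: at [86, 158] ⇒ [89, 161]
  MvoII ACGGT/2: at [33, 47] ⇒ [35, 49]
  XjeX AGTCGTC/6: at [5, 67, 76, 92, 99, 122] ⇒ [11, 73, 82, 98, 105, 128]

All cut coordinates (distinct, sorted): [11, 17, 25, 35, 49, 53, 73, 82, 89, 98, 105, 109, 128, 133, 145, 161, 166, 185, 199]

Fragments:
  11→17: 6 bp
  17→25: 8 bp
  25→35: 10 bp
  35→49: 14 bp
  49→53: 4 bp
  53→73: 20 bp
  73→82: 9 bp
  82→89: 7 bp
  89→98: 9 bp
  98→105: 7 bp
  105→109: 4 bp
  109→128: 19 bp
  128→133: 5 bp
  133→145: 12 bp
  145→161: 16 bp
  161→166: 5 bp
  166→185: 19 bp
  185→199: 14 bp
  199→11 (wrap): 201-199+11 = 13 bp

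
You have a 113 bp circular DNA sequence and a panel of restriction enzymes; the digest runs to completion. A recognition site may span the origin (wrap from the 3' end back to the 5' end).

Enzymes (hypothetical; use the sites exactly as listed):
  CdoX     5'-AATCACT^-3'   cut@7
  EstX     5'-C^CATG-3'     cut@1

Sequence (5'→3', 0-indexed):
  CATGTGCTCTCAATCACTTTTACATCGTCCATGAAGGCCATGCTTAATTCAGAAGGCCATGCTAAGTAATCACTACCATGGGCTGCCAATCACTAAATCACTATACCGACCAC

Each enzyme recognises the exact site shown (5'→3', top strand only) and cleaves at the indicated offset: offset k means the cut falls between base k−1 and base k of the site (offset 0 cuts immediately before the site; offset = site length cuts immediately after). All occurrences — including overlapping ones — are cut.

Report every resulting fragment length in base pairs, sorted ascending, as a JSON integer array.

[2,8,9,11,11,17,18,18,19]

Per-enzyme occurrences:
  CdoX (AATCACT, off=7): starts [11, 67, 87, 95] → cuts [18, 74, 94, 102]
  EstX (CCATG, off=1): starts [28, 37, 56, 75, 112] → cuts [0, 29, 38, 57, 76]

All cut coordinates (distinct, sorted): [0, 18, 29, 38, 57, 74, 76, 94, 102]

Fragments:
  0→18: 18 bp
  18→29: 11 bp
  29→38: 9 bp
  38→57: 19 bp
  57→74: 17 bp
  74→76: 2 bp
  76→94: 18 bp
  94→102: 8 bp
  102→0 (wrap): 113-102+0 = 11 bp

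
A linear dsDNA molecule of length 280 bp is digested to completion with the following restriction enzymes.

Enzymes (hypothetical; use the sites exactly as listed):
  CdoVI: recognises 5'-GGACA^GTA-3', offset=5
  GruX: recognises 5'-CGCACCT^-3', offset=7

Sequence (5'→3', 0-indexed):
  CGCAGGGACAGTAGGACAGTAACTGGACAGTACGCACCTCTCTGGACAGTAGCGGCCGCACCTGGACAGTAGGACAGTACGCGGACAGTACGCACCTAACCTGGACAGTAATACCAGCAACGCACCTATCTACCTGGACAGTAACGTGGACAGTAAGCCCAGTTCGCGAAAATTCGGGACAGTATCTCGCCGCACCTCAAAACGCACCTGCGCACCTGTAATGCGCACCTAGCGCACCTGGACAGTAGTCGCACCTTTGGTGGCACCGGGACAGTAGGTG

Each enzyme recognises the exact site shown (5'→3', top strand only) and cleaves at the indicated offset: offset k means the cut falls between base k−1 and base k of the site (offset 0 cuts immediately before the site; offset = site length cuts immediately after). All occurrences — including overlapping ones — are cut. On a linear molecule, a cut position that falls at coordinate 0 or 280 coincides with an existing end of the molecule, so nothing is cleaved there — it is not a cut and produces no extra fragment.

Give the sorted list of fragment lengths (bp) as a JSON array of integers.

Site scan:
  CdoVI (GGACAGTA, off=5): starts [5, 13, 24, 43, 63, 71, 82, 102, 135, 147, 176, 239, 268] → cuts [10, 18, 29, 48, 68, 76, 87, 107, 140, 152, 181, 244, 273]
  GruX (CGCACCT, off=7): starts [32, 56, 90, 120, 190, 202, 210, 223, 232, 249] → cuts [39, 63, 97, 127, 197, 209, 217, 230, 239, 256]

All cut coordinates (distinct, sorted): [10, 18, 29, 39, 48, 63, 68, 76, 87, 97, 107, 127, 140, 152, 181, 197, 209, 217, 230, 239, 244, 256, 273]

Fragments:
  [0,10): 10 bp
  [10,18): 8 bp
  [18,29): 11 bp
  [29,39): 10 bp
  [39,48): 9 bp
  [48,63): 15 bp
  [63,68): 5 bp
  [68,76): 8 bp
  [76,87): 11 bp
  [87,97): 10 bp
  [97,107): 10 bp
  [107,127): 20 bp
  [127,140): 13 bp
  [140,152): 12 bp
  [152,181): 29 bp
  [181,197): 16 bp
  [197,209): 12 bp
  [209,217): 8 bp
  [217,230): 13 bp
  [230,239): 9 bp
  [239,244): 5 bp
  [244,256): 12 bp
  [256,273): 17 bp
  [273,280): 7 bp

[5,5,7,8,8,8,9,9,10,10,10,10,11,11,12,12,12,13,13,15,16,17,20,29]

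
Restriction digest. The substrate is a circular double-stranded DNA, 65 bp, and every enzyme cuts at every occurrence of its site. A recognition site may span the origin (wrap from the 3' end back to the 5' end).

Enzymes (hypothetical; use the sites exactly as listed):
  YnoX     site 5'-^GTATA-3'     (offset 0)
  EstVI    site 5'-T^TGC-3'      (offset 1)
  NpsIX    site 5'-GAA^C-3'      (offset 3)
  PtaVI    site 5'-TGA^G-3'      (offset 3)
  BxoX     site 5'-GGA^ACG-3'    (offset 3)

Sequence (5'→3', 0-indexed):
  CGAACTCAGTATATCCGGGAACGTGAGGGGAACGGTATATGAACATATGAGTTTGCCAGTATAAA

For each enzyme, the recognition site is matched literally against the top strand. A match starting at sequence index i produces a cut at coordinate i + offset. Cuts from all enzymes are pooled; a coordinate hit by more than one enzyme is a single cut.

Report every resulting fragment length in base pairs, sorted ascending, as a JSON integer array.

Scan for sites:
  YnoX GTATA/0: at [8, 34, 58] ⇒ [8, 34, 58]
  EstVI TTGC/1: at [52] ⇒ [53]
  NpsIX GAAC/3: at [1, 18, 29, 40] ⇒ [4, 21, 32, 43]
  PtaVI TGAG/3: at [23, 47] ⇒ [26, 50]
  BxoX GGAACG/3: at [17, 28] ⇒ [20, 31]

Pooled cuts: [4, 8, 20, 21, 26, 31, 32, 34, 43, 50, 53, 58]

Fragments:
  4→8: 4 bp
  8→20: 12 bp
  20→21: 1 bp
  21→26: 5 bp
  26→31: 5 bp
  31→32: 1 bp
  32→34: 2 bp
  34→43: 9 bp
  43→50: 7 bp
  50→53: 3 bp
  53→58: 5 bp
  58→4 (wrap): 65-58+4 = 11 bp

[1,1,2,3,4,5,5,5,7,9,11,12]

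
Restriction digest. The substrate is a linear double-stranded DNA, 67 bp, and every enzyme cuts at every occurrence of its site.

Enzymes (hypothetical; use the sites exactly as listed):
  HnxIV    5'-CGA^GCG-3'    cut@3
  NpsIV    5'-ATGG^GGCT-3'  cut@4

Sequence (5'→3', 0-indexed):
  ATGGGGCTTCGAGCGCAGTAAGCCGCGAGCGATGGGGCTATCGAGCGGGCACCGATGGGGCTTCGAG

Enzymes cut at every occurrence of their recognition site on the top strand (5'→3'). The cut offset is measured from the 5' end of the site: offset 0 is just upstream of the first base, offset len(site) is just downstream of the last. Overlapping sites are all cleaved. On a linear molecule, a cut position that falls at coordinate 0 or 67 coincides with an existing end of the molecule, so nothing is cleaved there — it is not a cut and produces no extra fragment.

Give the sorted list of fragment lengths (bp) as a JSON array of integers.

[4,7,8,9,9,14,16]

Per-enzyme occurrences:
  HnxIV (CGAGCG, off=3): starts [9, 25, 41] → cuts [12, 28, 44]
  NpsIV (ATGGGGCT, off=4): starts [0, 31, 54] → cuts [4, 35, 58]

All cut coordinates (distinct, sorted): [4, 12, 28, 35, 44, 58]

Fragment lengths:
  [0,4): 4 bp
  [4,12): 8 bp
  [12,28): 16 bp
  [28,35): 7 bp
  [35,44): 9 bp
  [44,58): 14 bp
  [58,67): 9 bp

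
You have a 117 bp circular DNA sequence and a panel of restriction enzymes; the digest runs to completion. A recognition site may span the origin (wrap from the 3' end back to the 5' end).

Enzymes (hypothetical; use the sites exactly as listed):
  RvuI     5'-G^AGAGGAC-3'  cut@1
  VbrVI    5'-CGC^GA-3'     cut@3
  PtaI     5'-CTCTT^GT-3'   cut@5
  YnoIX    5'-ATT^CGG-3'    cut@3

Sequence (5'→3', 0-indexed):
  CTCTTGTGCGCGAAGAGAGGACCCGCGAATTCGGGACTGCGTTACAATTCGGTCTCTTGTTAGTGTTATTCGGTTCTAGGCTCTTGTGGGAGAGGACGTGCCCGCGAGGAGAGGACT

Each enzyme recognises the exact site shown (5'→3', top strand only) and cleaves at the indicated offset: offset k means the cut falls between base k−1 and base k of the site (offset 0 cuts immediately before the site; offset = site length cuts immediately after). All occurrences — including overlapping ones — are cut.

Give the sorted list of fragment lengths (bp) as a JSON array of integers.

[4,4,5,5,6,9,11,12,13,15,15,18]

Per-enzyme occurrences:
  RvuI GAGAGGAC/1: at [14, 89, 108] ⇒ [15, 90, 109]
  VbrVI CGCGA/3: at [8, 23, 102] ⇒ [11, 26, 105]
  PtaI CTCTTGT/5: at [0, 53, 80] ⇒ [5, 58, 85]
  YnoIX ATTCGG/3: at [28, 46, 67] ⇒ [31, 49, 70]

Pooled cuts: [5, 11, 15, 26, 31, 49, 58, 70, 85, 90, 105, 109]

Fragment lengths:
  5→11: 6 bp
  11→15: 4 bp
  15→26: 11 bp
  26→31: 5 bp
  31→49: 18 bp
  49→58: 9 bp
  58→70: 12 bp
  70→85: 15 bp
  85→90: 5 bp
  90→105: 15 bp
  105→109: 4 bp
  109→5 (wrap): 117-109+5 = 13 bp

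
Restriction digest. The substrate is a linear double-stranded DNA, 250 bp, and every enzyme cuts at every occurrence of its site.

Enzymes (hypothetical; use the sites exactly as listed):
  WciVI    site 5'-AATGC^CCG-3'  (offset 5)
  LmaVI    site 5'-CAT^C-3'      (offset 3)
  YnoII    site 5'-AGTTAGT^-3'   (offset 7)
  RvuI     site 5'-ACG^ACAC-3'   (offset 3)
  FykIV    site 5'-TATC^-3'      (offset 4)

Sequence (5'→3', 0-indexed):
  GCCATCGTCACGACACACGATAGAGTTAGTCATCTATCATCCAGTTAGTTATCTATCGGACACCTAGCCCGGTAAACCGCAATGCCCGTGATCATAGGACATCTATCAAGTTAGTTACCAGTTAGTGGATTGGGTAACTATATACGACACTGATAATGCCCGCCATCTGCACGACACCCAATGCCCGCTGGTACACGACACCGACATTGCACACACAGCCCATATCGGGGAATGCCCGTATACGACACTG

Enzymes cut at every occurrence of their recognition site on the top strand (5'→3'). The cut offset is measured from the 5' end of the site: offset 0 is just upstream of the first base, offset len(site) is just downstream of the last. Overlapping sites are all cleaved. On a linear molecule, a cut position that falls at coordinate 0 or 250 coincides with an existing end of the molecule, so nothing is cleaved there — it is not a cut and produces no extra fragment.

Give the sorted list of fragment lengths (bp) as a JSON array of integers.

Per-enzyme occurrences:
  WciVI (AATGCCCG, off=5): starts [80, 154, 179, 230] → cuts [85, 159, 184, 235]
  LmaVI (CATC, off=3): starts [2, 30, 37, 99, 163] → cuts [5, 33, 40, 102, 166]
  YnoII (AGTTAGT, off=7): starts [23, 42, 108, 119] → cuts [30, 49, 115, 126]
  RvuI (ACGACAC, off=3): starts [9, 143, 170, 194, 241] → cuts [12, 146, 173, 197, 244]
  FykIV (TATC, off=4): starts [34, 49, 53, 103, 222] → cuts [38, 53, 57, 107, 226]

Pooled cuts: [5, 12, 30, 33, 38, 40, 49, 53, 57, 85, 102, 107, 115, 126, 146, 159, 166, 173, 184, 197, 226, 235, 244]

Fragments:
  [0,5): 5 bp
  [5,12): 7 bp
  [12,30): 18 bp
  [30,33): 3 bp
  [33,38): 5 bp
  [38,40): 2 bp
  [40,49): 9 bp
  [49,53): 4 bp
  [53,57): 4 bp
  [57,85): 28 bp
  [85,102): 17 bp
  [102,107): 5 bp
  [107,115): 8 bp
  [115,126): 11 bp
  [126,146): 20 bp
  [146,159): 13 bp
  [159,166): 7 bp
  [166,173): 7 bp
  [173,184): 11 bp
  [184,197): 13 bp
  [197,226): 29 bp
  [226,235): 9 bp
  [235,244): 9 bp
  [244,250): 6 bp

[2,3,4,4,5,5,5,6,7,7,7,8,9,9,9,11,11,13,13,17,18,20,28,29]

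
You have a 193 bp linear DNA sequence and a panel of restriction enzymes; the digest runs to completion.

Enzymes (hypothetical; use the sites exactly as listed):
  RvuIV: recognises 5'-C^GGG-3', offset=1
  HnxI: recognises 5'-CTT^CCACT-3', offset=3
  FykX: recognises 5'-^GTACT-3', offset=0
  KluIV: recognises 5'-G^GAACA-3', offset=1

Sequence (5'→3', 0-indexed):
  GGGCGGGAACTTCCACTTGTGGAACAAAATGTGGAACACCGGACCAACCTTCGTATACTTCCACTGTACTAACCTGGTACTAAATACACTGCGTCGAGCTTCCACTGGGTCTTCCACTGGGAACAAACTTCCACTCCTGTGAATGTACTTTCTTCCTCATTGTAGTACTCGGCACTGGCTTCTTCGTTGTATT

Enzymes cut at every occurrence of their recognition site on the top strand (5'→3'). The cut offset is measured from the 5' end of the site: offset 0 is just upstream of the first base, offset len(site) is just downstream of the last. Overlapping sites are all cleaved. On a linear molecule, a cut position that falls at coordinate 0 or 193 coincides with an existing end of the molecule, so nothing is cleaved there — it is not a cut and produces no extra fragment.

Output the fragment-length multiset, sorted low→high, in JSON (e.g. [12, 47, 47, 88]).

Site scan:
  RvuIV (CGGG, off=1): starts [3] → cuts [4]
  HnxI (CTTCCACT, off=3): starts [9, 57, 98, 110, 127] → cuts [12, 60, 101, 113, 130]
  FykX (GTACT, off=0): starts [65, 76, 144, 164] → cuts [65, 76, 144, 164]
  KluIV (GGAACA, off=1): starts [20, 32, 119] → cuts [21, 33, 120]

All cut coordinates (distinct, sorted): [4, 12, 21, 33, 60, 65, 76, 101, 113, 120, 130, 144, 164]

Fragments:
  [0,4): 4 bp
  [4,12): 8 bp
  [12,21): 9 bp
  [21,33): 12 bp
  [33,60): 27 bp
  [60,65): 5 bp
  [65,76): 11 bp
  [76,101): 25 bp
  [101,113): 12 bp
  [113,120): 7 bp
  [120,130): 10 bp
  [130,144): 14 bp
  [144,164): 20 bp
  [164,193): 29 bp

[4,5,7,8,9,10,11,12,12,14,20,25,27,29]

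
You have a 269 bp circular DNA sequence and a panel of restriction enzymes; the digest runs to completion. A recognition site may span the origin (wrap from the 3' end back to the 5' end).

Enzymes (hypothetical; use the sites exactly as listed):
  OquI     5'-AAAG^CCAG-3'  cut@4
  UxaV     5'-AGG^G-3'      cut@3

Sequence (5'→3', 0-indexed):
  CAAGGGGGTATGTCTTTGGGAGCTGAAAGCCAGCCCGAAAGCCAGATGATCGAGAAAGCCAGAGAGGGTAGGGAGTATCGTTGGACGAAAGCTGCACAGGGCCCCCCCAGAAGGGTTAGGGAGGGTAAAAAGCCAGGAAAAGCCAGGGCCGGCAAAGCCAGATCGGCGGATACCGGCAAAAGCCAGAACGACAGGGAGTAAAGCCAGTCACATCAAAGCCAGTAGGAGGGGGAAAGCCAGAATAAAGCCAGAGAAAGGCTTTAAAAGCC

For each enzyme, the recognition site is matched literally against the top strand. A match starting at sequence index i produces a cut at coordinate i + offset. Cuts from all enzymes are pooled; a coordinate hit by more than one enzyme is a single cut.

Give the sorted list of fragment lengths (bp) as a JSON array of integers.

[4,5,5,6,7,8,8,9,10,10,11,11,12,13,14,15,17,24,25,27,28]

Per-enzyme occurrences:
  OquI (AAAGCCAG, off=4): starts [25, 37, 54, 128, 138, 153, 178, 199, 214, 232, 243] → cuts [29, 41, 58, 132, 142, 157, 182, 203, 218, 236, 247]
  UxaV (AGGG, off=3): starts [2, 64, 69, 97, 111, 117, 121, 144, 192, 226] → cuts [5, 67, 72, 100, 114, 120, 124, 147, 195, 229]

Pooled cuts: [5, 29, 41, 58, 67, 72, 100, 114, 120, 124, 132, 142, 147, 157, 182, 195, 203, 218, 229, 236, 247]

Fragments:
  5→29: 24 bp
  29→41: 12 bp
  41→58: 17 bp
  58→67: 9 bp
  67→72: 5 bp
  72→100: 28 bp
  100→114: 14 bp
  114→120: 6 bp
  120→124: 4 bp
  124→132: 8 bp
  132→142: 10 bp
  142→147: 5 bp
  147→157: 10 bp
  157→182: 25 bp
  182→195: 13 bp
  195→203: 8 bp
  203→218: 15 bp
  218→229: 11 bp
  229→236: 7 bp
  236→247: 11 bp
  247→5 (wrap): 269-247+5 = 27 bp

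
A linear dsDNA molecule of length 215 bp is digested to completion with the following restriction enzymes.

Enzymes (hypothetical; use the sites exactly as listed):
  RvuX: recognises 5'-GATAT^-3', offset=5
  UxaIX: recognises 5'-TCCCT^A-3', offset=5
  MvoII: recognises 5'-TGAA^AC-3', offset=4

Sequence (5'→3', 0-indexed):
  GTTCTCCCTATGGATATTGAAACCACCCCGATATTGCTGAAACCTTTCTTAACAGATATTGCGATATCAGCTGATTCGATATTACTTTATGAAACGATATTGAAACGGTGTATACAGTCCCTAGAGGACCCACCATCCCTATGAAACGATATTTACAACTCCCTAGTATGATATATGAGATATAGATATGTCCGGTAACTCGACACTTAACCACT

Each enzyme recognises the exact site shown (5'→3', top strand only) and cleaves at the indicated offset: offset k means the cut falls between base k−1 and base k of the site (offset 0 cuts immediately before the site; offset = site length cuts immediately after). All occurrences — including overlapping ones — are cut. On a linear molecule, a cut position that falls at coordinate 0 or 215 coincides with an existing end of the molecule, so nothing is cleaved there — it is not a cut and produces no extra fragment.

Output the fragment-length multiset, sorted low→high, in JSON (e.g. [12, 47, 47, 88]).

[4,4,5,6,7,7,7,8,8,9,9,10,11,12,13,15,18,18,18,26]

Scan for sites:
  RvuX GATAT/5: at [12, 29, 54, 62, 77, 95, 147, 169, 178, 184] ⇒ [17, 34, 59, 67, 82, 100, 152, 174, 183, 189]
  UxaIX TCCCTA/5: at [4, 117, 135, 159] ⇒ [9, 122, 140, 164]
  MvoII TGAAAC/4: at [17, 37, 89, 100, 141] ⇒ [21, 41, 93, 104, 145]

All cut coordinates (distinct, sorted): [9, 17, 21, 34, 41, 59, 67, 82, 93, 100, 104, 122, 140, 145, 152, 164, 174, 183, 189]

Fragment lengths:
  [0,9): 9 bp
  [9,17): 8 bp
  [17,21): 4 bp
  [21,34): 13 bp
  [34,41): 7 bp
  [41,59): 18 bp
  [59,67): 8 bp
  [67,82): 15 bp
  [82,93): 11 bp
  [93,100): 7 bp
  [100,104): 4 bp
  [104,122): 18 bp
  [122,140): 18 bp
  [140,145): 5 bp
  [145,152): 7 bp
  [152,164): 12 bp
  [164,174): 10 bp
  [174,183): 9 bp
  [183,189): 6 bp
  [189,215): 26 bp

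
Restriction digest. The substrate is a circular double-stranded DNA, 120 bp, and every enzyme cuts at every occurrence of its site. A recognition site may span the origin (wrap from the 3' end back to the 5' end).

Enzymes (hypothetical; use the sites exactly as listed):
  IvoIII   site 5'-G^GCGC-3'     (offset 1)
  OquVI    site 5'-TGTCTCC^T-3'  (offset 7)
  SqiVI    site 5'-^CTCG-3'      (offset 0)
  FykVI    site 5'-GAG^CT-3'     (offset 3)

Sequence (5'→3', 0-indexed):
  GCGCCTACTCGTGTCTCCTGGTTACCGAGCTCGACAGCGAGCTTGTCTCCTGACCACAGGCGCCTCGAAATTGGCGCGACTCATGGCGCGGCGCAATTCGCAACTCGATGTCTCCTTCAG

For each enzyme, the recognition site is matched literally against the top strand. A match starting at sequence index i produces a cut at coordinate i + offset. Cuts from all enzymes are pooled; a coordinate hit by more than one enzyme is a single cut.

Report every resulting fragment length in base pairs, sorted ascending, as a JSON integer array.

Per-enzyme occurrences:
  IvoIII (GGCGC, off=1): starts [58, 72, 84, 89, 119] → cuts [0, 59, 73, 85, 90]
  OquVI (TGTCTCCT, off=7): starts [11, 43, 108] → cuts [18, 50, 115]
  SqiVI (CTCG, off=0): starts [7, 29, 63, 103] → cuts [7, 29, 63, 103]
  FykVI (GAGCT, off=3): starts [26, 38] → cuts [29, 41]

Pooled cuts: [0, 7, 18, 29, 41, 50, 59, 63, 73, 85, 90, 103, 115]

Fragment lengths:
  0→7: 7 bp
  7→18: 11 bp
  18→29: 11 bp
  29→41: 12 bp
  41→50: 9 bp
  50→59: 9 bp
  59→63: 4 bp
  63→73: 10 bp
  73→85: 12 bp
  85→90: 5 bp
  90→103: 13 bp
  103→115: 12 bp
  115→0 (wrap): 120-115+0 = 5 bp

[4,5,5,7,9,9,10,11,11,12,12,12,13]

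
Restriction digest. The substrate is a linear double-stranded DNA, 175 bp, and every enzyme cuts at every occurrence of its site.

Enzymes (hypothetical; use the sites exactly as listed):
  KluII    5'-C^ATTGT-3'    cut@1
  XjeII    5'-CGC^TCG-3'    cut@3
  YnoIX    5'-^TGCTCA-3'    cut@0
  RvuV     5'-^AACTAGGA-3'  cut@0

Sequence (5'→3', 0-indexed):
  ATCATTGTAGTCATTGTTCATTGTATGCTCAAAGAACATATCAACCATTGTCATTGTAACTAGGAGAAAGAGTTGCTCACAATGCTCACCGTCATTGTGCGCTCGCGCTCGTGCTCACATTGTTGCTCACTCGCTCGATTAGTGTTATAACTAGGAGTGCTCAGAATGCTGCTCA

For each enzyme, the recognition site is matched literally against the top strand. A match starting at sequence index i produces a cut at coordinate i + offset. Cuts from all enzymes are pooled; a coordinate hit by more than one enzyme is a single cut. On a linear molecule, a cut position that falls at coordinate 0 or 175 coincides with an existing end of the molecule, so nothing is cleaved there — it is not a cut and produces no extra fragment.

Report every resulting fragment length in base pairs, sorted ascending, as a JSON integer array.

Per-enzyme occurrences:
  KluII (CATTGT, off=1): starts [2, 11, 18, 45, 51, 92, 117] → cuts [3, 12, 19, 46, 52, 93, 118]
  XjeII (CGCTCG, off=3): starts [99, 105, 131] → cuts [102, 108, 134]
  YnoIX (TGCTCA, off=0): starts [25, 73, 82, 111, 123, 157, 169] → cuts [25, 73, 82, 111, 123, 157, 169]
  RvuV (AACTAGGA, off=0): starts [57, 148] → cuts [57, 148]

All cut coordinates (distinct, sorted): [3, 12, 19, 25, 46, 52, 57, 73, 82, 93, 102, 108, 111, 118, 123, 134, 148, 157, 169]

Fragment lengths:
  [0,3): 3 bp
  [3,12): 9 bp
  [12,19): 7 bp
  [19,25): 6 bp
  [25,46): 21 bp
  [46,52): 6 bp
  [52,57): 5 bp
  [57,73): 16 bp
  [73,82): 9 bp
  [82,93): 11 bp
  [93,102): 9 bp
  [102,108): 6 bp
  [108,111): 3 bp
  [111,118): 7 bp
  [118,123): 5 bp
  [123,134): 11 bp
  [134,148): 14 bp
  [148,157): 9 bp
  [157,169): 12 bp
  [169,175): 6 bp

[3,3,5,5,6,6,6,6,7,7,9,9,9,9,11,11,12,14,16,21]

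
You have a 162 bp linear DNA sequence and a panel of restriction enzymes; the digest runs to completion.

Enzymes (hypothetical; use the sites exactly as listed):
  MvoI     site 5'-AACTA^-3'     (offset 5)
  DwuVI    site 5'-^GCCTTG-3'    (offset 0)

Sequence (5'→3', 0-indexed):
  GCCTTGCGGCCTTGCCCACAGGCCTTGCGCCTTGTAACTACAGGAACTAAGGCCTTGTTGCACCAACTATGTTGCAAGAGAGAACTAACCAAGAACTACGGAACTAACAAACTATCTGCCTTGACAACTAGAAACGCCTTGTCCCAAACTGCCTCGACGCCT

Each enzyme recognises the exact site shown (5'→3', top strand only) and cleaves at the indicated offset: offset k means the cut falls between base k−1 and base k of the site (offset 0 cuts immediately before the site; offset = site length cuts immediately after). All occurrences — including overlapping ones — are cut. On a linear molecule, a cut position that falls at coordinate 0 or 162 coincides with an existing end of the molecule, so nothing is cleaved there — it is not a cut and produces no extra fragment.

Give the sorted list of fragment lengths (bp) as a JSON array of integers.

Per-enzyme occurrences:
  MvoI AACTA/5: at [35, 44, 64, 82, 93, 101, 109, 125] ⇒ [40, 49, 69, 87, 98, 106, 114, 130]
  DwuVI GCCTTG/0: at [0, 8, 21, 28, 51, 117, 135] ⇒ [8, 21, 28, 51, 117, 135] (position 0 is a terminus of the linear molecule — no cut)

Pooled cuts: [8, 21, 28, 40, 49, 51, 69, 87, 98, 106, 114, 117, 130, 135]

Fragments:
  [0,8): 8 bp
  [8,21): 13 bp
  [21,28): 7 bp
  [28,40): 12 bp
  [40,49): 9 bp
  [49,51): 2 bp
  [51,69): 18 bp
  [69,87): 18 bp
  [87,98): 11 bp
  [98,106): 8 bp
  [106,114): 8 bp
  [114,117): 3 bp
  [117,130): 13 bp
  [130,135): 5 bp
  [135,162): 27 bp

[2,3,5,7,8,8,8,9,11,12,13,13,18,18,27]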